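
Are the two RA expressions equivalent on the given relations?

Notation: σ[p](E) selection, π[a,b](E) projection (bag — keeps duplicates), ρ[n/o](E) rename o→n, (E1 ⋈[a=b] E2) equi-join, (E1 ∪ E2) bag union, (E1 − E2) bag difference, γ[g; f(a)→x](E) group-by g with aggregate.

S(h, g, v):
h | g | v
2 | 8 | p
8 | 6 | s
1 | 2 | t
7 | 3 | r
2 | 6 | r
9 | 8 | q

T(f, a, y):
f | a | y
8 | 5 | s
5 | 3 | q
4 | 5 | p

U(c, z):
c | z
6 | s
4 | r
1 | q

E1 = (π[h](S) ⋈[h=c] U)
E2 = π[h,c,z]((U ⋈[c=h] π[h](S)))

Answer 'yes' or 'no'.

E1 subexpression sizes:
  S → 6
  π[h](S) → 6
  U → 3
  (π[h](S) ⋈[h=c] U) → 1
E2 subexpression sizes:
  U → 3
  S → 6
  π[h](S) → 6
  (U ⋈[c=h] π[h](S)) → 1
  π[h,c,z]((U ⋈[c=h] π[h](S))) → 1

E1 and E2 produce the same multiset:
h | c | z
1 | 1 | q

yes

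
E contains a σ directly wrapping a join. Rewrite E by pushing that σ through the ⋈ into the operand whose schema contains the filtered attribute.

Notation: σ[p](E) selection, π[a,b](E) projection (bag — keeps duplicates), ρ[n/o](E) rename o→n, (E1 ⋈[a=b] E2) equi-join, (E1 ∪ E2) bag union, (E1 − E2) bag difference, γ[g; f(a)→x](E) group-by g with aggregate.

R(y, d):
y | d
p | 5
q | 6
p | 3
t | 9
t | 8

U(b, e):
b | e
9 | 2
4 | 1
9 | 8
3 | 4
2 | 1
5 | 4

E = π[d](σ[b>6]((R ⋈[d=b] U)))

σ filters on b, owned by the right side.
E' = π[d]((R ⋈[d=b] σ[b>6](U)))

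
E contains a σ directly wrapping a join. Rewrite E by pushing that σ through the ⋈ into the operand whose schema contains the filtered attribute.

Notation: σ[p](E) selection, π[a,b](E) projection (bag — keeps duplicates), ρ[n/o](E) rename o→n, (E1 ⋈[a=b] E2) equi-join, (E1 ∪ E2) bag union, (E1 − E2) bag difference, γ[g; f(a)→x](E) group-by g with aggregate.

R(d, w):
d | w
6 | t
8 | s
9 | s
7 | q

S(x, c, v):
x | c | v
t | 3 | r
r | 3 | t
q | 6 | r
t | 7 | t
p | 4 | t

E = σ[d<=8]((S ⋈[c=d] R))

σ filters on d, owned by the right side.
E' = (S ⋈[c=d] σ[d<=8](R))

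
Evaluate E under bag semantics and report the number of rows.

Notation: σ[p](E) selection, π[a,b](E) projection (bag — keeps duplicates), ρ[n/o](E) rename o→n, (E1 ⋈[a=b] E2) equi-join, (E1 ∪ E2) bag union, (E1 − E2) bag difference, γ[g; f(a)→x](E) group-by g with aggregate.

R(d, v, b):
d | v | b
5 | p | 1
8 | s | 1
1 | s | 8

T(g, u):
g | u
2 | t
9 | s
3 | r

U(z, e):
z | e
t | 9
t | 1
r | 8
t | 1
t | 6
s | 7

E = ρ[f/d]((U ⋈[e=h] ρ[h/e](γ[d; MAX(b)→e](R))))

Row counts bottom-up:
  U → 6
  R → 3
  γ[d; MAX(b)→e](R) → 3
  ρ[h/e](γ[d; MAX(b)→e](R)) → 3
  (U ⋈[e=h] ρ[h/e](γ[d; MAX(b)→e](R))) → 5
  ρ[f/d]((U ⋈[e=h] ρ[h/e](γ[d; MAX(b)→e](R)))) → 5

|E| = 5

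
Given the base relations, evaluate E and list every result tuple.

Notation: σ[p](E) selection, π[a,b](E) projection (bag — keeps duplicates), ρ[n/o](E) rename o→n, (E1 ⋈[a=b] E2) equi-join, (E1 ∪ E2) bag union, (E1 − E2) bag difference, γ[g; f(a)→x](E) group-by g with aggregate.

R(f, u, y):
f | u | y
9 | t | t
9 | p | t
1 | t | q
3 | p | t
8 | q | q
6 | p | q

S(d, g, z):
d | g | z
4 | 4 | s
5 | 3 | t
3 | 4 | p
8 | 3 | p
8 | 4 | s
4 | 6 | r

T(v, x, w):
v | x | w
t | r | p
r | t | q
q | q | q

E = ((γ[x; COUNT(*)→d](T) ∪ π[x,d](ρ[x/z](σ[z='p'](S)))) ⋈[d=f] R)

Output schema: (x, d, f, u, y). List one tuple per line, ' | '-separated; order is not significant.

Stepwise |·|:
  T → 3
  γ[x; COUNT(*)→d](T) → 3
  S → 6
  σ[z='p'](S) → 2
  ρ[x/z](σ[z='p'](S)) → 2
  π[x,d](ρ[x/z](σ[z='p'](S))) → 2
  (γ[x; COUNT(*)→d](T) ∪ π[x,d](ρ[x/z](σ[z='p'](S)))) → 5
  R → 6
  ((γ[x; COUNT(*)→d](T) ∪ π[x,d](ρ[x/z](σ[z='p'](S)))) ⋈[d=f] R) → 5

== RESULT ==
x | d | f | u | y
p | 3 | 3 | p | t
p | 8 | 8 | q | q
q | 1 | 1 | t | q
r | 1 | 1 | t | q
t | 1 | 1 | t | q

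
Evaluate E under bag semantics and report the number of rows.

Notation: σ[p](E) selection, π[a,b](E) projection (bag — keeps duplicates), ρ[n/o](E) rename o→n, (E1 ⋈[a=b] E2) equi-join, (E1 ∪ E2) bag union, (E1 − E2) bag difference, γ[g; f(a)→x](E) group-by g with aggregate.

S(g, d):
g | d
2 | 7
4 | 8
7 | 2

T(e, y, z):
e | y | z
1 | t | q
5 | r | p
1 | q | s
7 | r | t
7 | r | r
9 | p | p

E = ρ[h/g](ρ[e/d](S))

Subexpression sizes:
  S → 3
  ρ[e/d](S) → 3
  ρ[h/g](ρ[e/d](S)) → 3

|E| = 3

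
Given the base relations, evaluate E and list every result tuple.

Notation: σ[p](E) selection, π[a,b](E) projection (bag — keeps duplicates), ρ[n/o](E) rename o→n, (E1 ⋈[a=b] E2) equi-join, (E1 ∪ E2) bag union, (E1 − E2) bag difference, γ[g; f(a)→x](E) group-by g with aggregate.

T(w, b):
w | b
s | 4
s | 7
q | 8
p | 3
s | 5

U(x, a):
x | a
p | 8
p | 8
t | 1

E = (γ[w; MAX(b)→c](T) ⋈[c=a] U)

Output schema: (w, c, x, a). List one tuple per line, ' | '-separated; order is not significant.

Per-node cardinality:
  T → 5
  γ[w; MAX(b)→c](T) → 3
  U → 3
  (γ[w; MAX(b)→c](T) ⋈[c=a] U) → 2

== RESULT ==
w | c | x | a
q | 8 | p | 8
q | 8 | p | 8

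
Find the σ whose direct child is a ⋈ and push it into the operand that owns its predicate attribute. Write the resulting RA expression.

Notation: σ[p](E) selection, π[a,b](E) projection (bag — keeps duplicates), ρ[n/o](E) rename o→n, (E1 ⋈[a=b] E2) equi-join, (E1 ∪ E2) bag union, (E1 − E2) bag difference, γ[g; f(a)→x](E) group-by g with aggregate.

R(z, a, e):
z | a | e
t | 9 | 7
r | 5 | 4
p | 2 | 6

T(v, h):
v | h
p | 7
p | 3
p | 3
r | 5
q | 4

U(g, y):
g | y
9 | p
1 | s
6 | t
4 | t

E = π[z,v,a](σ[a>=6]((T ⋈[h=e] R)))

σ filters on a, owned by the right side.
E' = π[z,v,a]((T ⋈[h=e] σ[a>=6](R)))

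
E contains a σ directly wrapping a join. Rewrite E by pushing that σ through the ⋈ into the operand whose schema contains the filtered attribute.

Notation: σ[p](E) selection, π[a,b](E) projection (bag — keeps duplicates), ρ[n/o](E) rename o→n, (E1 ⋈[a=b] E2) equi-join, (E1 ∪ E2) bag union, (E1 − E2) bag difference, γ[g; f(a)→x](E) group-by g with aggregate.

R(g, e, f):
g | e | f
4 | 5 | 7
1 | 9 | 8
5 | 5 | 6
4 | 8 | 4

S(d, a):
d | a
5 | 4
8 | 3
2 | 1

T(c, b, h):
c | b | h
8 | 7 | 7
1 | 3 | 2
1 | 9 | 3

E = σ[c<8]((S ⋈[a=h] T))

σ filters on c, owned by the right side.
E' = (S ⋈[a=h] σ[c<8](T))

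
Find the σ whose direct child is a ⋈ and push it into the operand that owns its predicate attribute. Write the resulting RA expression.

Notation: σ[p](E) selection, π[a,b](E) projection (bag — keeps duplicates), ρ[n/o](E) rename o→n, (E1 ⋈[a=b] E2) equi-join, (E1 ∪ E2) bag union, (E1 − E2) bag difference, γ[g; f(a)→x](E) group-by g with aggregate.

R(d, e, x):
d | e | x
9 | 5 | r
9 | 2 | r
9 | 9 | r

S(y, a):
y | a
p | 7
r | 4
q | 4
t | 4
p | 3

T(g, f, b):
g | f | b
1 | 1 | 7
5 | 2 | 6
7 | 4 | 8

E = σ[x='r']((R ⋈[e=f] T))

σ filters on x, owned by the left side.
E' = (σ[x='r'](R) ⋈[e=f] T)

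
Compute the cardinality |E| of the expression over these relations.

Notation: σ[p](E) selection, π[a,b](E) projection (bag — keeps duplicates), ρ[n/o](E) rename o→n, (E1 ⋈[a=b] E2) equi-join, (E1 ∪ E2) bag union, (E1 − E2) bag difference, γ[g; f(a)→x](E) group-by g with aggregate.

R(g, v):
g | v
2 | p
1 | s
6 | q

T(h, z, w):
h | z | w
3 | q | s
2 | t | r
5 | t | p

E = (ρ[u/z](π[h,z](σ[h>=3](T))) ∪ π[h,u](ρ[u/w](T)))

Row counts bottom-up:
  T → 3
  σ[h>=3](T) → 2
  π[h,z](σ[h>=3](T)) → 2
  ρ[u/z](π[h,z](σ[h>=3](T))) → 2
  T → 3
  ρ[u/w](T) → 3
  π[h,u](ρ[u/w](T)) → 3
  (ρ[u/z](π[h,z](σ[h>=3](T))) ∪ π[h,u](ρ[u/w](T))) → 5

|E| = 5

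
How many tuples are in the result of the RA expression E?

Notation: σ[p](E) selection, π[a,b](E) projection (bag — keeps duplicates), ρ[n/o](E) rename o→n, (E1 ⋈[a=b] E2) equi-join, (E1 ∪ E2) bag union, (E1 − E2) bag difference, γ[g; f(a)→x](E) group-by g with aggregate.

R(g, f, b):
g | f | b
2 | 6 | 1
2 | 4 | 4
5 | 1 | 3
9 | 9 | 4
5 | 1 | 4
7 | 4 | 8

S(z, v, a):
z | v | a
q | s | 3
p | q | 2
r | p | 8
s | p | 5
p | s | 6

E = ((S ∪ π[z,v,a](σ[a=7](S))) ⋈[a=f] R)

Stepwise |·|:
  S → 5
  S → 5
  σ[a=7](S) → 0
  π[z,v,a](σ[a=7](S)) → 0
  (S ∪ π[z,v,a](σ[a=7](S))) → 5
  R → 6
  ((S ∪ π[z,v,a](σ[a=7](S))) ⋈[a=f] R) → 1

|E| = 1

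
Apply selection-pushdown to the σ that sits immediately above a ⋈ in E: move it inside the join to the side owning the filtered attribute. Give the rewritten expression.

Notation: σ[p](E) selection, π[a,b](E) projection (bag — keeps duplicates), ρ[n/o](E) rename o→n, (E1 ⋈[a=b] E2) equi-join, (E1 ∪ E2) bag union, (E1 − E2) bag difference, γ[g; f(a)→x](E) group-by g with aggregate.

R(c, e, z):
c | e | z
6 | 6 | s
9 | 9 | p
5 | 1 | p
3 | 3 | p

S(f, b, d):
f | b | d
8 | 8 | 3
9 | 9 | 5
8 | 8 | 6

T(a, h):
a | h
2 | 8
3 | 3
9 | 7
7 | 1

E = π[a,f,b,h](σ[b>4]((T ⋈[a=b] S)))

σ filters on b, owned by the right side.
E' = π[a,f,b,h]((T ⋈[a=b] σ[b>4](S)))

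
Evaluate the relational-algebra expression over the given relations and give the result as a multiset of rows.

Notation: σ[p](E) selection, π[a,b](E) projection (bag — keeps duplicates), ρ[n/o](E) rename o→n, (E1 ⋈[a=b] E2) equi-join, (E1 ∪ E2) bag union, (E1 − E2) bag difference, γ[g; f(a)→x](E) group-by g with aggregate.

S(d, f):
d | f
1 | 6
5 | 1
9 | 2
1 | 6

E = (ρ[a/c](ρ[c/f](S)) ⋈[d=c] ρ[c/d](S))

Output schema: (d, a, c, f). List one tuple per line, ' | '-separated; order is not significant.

Subexpression sizes:
  S → 4
  ρ[c/f](S) → 4
  ρ[a/c](ρ[c/f](S)) → 4
  S → 4
  ρ[c/d](S) → 4
  (ρ[a/c](ρ[c/f](S)) ⋈[d=c] ρ[c/d](S)) → 6

== RESULT ==
d | a | c | f
1 | 6 | 1 | 6
1 | 6 | 1 | 6
1 | 6 | 1 | 6
1 | 6 | 1 | 6
5 | 1 | 5 | 1
9 | 2 | 9 | 2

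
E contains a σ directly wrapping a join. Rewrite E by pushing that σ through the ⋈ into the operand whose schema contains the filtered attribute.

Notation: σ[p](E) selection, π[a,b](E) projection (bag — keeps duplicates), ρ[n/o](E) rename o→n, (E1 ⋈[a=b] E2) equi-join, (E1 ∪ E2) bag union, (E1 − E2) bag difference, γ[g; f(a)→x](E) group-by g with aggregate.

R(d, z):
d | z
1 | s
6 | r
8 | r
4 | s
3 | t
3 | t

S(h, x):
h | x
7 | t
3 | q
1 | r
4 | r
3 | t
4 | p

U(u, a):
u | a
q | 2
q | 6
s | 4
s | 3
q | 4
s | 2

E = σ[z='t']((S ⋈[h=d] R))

σ filters on z, owned by the right side.
E' = (S ⋈[h=d] σ[z='t'](R))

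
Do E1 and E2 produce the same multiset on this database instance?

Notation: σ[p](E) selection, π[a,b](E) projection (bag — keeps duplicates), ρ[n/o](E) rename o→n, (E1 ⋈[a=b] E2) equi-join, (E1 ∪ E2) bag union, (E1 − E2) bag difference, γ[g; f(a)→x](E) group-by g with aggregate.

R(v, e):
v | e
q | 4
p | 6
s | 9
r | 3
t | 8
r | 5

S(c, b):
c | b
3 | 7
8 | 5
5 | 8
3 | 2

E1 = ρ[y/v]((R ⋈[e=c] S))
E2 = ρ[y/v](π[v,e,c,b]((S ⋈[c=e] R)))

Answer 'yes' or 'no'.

E1 row counts bottom-up:
  R → 6
  S → 4
  (R ⋈[e=c] S) → 4
  ρ[y/v]((R ⋈[e=c] S)) → 4
E2 row counts bottom-up:
  S → 4
  R → 6
  (S ⋈[c=e] R) → 4
  π[v,e,c,b]((S ⋈[c=e] R)) → 4
  ρ[y/v](π[v,e,c,b]((S ⋈[c=e] R))) → 4

E1 and E2 produce the same multiset:
y | e | c | b
r | 3 | 3 | 2
r | 3 | 3 | 7
r | 5 | 5 | 8
t | 8 | 8 | 5

yes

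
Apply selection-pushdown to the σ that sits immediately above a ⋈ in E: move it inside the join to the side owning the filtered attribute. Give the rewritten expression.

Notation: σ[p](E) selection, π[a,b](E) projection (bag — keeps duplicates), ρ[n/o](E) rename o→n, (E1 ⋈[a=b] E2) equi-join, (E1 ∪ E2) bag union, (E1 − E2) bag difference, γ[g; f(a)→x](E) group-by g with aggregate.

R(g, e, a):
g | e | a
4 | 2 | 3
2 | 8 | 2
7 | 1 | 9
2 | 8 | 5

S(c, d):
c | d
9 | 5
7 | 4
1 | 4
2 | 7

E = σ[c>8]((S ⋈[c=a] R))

σ filters on c, owned by the left side.
E' = (σ[c>8](S) ⋈[c=a] R)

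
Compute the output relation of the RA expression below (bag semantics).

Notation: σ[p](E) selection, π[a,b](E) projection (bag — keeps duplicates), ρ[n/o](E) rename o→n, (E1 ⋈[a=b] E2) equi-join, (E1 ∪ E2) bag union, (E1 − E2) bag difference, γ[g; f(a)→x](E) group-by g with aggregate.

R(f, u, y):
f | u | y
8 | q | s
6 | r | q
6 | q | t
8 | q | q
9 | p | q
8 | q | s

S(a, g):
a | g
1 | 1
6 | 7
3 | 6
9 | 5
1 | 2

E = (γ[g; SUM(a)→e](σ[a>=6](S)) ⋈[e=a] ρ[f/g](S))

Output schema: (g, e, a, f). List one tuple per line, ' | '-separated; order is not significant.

Subexpression sizes:
  S → 5
  σ[a>=6](S) → 2
  γ[g; SUM(a)→e](σ[a>=6](S)) → 2
  S → 5
  ρ[f/g](S) → 5
  (γ[g; SUM(a)→e](σ[a>=6](S)) ⋈[e=a] ρ[f/g](S)) → 2

== RESULT ==
g | e | a | f
5 | 9 | 9 | 5
7 | 6 | 6 | 7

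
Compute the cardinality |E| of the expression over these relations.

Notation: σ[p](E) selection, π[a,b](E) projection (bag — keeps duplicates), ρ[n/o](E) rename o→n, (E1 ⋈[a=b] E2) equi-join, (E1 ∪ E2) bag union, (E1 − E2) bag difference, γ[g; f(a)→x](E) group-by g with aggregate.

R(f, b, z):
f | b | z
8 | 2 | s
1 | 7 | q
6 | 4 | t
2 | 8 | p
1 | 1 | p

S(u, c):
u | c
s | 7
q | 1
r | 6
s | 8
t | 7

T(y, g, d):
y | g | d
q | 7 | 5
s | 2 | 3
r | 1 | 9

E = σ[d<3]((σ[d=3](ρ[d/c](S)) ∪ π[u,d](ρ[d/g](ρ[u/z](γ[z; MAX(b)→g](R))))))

Row counts bottom-up:
  S → 5
  ρ[d/c](S) → 5
  σ[d=3](ρ[d/c](S)) → 0
  R → 5
  γ[z; MAX(b)→g](R) → 4
  ρ[u/z](γ[z; MAX(b)→g](R)) → 4
  ρ[d/g](ρ[u/z](γ[z; MAX(b)→g](R))) → 4
  π[u,d](ρ[d/g](ρ[u/z](γ[z; MAX(b)→g](R)))) → 4
  (σ[d=3](ρ[d/c](S)) ∪ π[u,d](ρ[d/g](ρ[u/z](γ[z; MAX(b)→g](R))))) → 4
  σ[d<3]((σ[d=3](ρ[d/c](S)) ∪ π[u,d](ρ[d/g](ρ[u/z](γ[z; MAX(b)→g](R)))))) → 1

|E| = 1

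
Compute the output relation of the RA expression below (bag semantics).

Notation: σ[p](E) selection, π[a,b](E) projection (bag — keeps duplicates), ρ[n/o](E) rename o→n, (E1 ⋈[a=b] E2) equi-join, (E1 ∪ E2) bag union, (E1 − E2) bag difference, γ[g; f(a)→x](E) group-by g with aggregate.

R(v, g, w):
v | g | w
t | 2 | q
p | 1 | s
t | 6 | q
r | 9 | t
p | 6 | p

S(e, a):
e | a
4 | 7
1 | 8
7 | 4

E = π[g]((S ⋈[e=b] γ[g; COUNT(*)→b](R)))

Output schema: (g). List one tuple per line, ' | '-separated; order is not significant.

Row counts bottom-up:
  S → 3
  R → 5
  γ[g; COUNT(*)→b](R) → 4
  (S ⋈[e=b] γ[g; COUNT(*)→b](R)) → 3
  π[g]((S ⋈[e=b] γ[g; COUNT(*)→b](R))) → 3

== RESULT ==
g
1
2
9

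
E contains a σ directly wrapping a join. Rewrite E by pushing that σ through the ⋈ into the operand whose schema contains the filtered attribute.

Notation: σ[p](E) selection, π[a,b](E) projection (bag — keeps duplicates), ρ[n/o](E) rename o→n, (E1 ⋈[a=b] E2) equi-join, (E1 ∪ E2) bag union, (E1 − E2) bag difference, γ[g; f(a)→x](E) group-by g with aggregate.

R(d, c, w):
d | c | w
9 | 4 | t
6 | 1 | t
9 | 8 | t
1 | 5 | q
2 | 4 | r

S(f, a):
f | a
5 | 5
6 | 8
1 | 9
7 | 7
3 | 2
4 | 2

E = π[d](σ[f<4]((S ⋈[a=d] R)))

σ filters on f, owned by the left side.
E' = π[d]((σ[f<4](S) ⋈[a=d] R))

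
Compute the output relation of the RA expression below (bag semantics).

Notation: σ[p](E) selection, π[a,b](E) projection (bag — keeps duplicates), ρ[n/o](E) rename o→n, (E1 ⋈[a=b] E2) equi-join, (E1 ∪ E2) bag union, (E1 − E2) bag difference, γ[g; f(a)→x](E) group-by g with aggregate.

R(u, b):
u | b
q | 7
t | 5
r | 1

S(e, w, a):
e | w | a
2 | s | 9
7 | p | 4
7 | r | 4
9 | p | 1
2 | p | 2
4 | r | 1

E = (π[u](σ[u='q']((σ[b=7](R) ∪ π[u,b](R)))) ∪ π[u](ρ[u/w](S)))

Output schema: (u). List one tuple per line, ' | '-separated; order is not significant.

Row counts bottom-up:
  R → 3
  σ[b=7](R) → 1
  R → 3
  π[u,b](R) → 3
  (σ[b=7](R) ∪ π[u,b](R)) → 4
  σ[u='q']((σ[b=7](R) ∪ π[u,b](R))) → 2
  π[u](σ[u='q']((σ[b=7](R) ∪ π[u,b](R)))) → 2
  S → 6
  ρ[u/w](S) → 6
  π[u](ρ[u/w](S)) → 6
  (π[u](σ[u='q']((σ[b=7](R) ∪ π[u,b](R)))) ∪ π[u](ρ[u/w](S))) → 8

== RESULT ==
u
p
p
p
q
q
r
r
s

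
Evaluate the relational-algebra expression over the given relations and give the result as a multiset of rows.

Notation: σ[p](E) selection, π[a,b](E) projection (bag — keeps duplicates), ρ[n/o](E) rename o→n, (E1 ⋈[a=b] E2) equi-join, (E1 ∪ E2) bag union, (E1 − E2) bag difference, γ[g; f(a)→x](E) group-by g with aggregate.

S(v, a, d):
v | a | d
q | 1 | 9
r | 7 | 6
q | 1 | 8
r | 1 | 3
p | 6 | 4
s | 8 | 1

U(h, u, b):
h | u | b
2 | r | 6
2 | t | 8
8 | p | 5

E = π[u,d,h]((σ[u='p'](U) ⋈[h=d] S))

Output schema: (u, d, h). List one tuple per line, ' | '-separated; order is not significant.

Row counts bottom-up:
  U → 3
  σ[u='p'](U) → 1
  S → 6
  (σ[u='p'](U) ⋈[h=d] S) → 1
  π[u,d,h]((σ[u='p'](U) ⋈[h=d] S)) → 1

== RESULT ==
u | d | h
p | 8 | 8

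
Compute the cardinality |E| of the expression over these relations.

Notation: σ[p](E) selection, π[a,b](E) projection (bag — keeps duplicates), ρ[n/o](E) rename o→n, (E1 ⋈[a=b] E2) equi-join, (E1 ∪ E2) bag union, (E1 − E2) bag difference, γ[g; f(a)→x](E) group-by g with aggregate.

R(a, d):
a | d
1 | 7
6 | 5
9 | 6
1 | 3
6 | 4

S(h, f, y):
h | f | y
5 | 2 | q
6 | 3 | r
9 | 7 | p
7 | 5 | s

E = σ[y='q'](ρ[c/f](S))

Stepwise |·|:
  S → 4
  ρ[c/f](S) → 4
  σ[y='q'](ρ[c/f](S)) → 1

|E| = 1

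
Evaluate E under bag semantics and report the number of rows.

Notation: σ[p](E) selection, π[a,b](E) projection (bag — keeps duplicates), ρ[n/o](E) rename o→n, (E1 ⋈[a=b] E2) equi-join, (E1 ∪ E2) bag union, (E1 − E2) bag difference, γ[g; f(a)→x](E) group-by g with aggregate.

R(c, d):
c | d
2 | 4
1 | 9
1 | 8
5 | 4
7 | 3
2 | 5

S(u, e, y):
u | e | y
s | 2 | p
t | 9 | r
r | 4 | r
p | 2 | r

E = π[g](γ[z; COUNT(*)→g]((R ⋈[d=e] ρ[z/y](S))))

Row counts bottom-up:
  R → 6
  S → 4
  ρ[z/y](S) → 4
  (R ⋈[d=e] ρ[z/y](S)) → 3
  γ[z; COUNT(*)→g]((R ⋈[d=e] ρ[z/y](S))) → 1
  π[g](γ[z; COUNT(*)→g]((R ⋈[d=e] ρ[z/y](S)))) → 1

|E| = 1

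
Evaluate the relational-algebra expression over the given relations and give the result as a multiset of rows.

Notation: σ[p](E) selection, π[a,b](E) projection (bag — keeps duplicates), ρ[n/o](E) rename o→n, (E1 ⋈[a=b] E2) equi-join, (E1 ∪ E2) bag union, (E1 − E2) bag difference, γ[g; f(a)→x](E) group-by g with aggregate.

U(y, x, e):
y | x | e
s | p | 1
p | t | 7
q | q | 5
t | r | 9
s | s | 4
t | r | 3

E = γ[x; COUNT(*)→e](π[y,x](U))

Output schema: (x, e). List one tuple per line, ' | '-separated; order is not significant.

Row counts bottom-up:
  U → 6
  π[y,x](U) → 6
  γ[x; COUNT(*)→e](π[y,x](U)) → 5

== RESULT ==
x | e
p | 1
q | 1
r | 2
s | 1
t | 1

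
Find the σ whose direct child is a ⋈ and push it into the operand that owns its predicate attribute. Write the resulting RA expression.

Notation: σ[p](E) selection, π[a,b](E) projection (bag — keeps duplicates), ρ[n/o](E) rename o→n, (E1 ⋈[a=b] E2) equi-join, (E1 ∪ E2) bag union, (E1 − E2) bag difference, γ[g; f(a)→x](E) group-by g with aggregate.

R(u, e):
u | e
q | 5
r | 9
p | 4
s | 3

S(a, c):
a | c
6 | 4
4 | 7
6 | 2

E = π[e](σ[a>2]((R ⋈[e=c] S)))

σ filters on a, owned by the right side.
E' = π[e]((R ⋈[e=c] σ[a>2](S)))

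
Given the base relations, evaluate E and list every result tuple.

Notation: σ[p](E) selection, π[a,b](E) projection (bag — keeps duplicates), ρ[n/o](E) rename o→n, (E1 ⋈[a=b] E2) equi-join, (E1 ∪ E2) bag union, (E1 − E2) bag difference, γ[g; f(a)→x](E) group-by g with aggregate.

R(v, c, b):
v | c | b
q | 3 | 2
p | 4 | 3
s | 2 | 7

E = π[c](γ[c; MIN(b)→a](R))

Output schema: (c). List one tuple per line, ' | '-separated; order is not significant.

Subexpression sizes:
  R → 3
  γ[c; MIN(b)→a](R) → 3
  π[c](γ[c; MIN(b)→a](R)) → 3

== RESULT ==
c
2
3
4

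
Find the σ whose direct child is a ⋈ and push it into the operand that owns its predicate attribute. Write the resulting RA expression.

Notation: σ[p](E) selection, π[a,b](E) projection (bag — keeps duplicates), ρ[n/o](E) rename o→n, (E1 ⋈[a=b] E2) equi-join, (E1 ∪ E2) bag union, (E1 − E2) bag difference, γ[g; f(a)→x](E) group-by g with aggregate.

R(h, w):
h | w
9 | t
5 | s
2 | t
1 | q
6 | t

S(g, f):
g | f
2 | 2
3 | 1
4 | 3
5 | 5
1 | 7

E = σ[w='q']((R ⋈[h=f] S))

σ filters on w, owned by the left side.
E' = (σ[w='q'](R) ⋈[h=f] S)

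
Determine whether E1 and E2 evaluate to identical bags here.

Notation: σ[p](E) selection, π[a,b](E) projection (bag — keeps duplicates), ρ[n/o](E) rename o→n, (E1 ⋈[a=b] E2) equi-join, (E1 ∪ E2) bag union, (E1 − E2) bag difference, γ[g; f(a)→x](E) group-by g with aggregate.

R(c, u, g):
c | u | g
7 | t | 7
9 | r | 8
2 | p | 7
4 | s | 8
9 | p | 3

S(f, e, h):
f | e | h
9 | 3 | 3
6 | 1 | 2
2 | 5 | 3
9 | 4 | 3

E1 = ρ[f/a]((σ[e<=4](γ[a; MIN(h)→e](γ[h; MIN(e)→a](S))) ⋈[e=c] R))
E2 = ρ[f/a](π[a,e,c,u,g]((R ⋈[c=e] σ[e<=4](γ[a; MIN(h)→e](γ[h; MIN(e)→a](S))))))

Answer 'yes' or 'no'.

E1 stepwise |·|:
  S → 4
  γ[h; MIN(e)→a](S) → 2
  γ[a; MIN(h)→e](γ[h; MIN(e)→a](S)) → 2
  σ[e<=4](γ[a; MIN(h)→e](γ[h; MIN(e)→a](S))) → 2
  R → 5
  (σ[e<=4](γ[a; MIN(h)→e](γ[h; MIN(e)→a](S))) ⋈[e=c] R) → 1
  ρ[f/a]((σ[e<=4](γ[a; MIN(h)→e](γ[h; MIN(e)→a](S))) ⋈[e=c] R)) → 1
E2 stepwise |·|:
  R → 5
  S → 4
  γ[h; MIN(e)→a](S) → 2
  γ[a; MIN(h)→e](γ[h; MIN(e)→a](S)) → 2
  σ[e<=4](γ[a; MIN(h)→e](γ[h; MIN(e)→a](S))) → 2
  (R ⋈[c=e] σ[e<=4](γ[a; MIN(h)→e](γ[h; MIN(e)→a](S)))) → 1
  π[a,e,c,u,g]((R ⋈[c=e] σ[e<=4](γ[a; MIN(h)→e](γ[h; MIN(e)→a](S))))) → 1
  ρ[f/a](π[a,e,c,u,g]((R ⋈[c=e] σ[e<=4](γ[a; MIN(h)→e](γ[h; MIN(e)→a](S)))))) → 1

E1 and E2 produce the same multiset:
f | e | c | u | g
1 | 2 | 2 | p | 7

yes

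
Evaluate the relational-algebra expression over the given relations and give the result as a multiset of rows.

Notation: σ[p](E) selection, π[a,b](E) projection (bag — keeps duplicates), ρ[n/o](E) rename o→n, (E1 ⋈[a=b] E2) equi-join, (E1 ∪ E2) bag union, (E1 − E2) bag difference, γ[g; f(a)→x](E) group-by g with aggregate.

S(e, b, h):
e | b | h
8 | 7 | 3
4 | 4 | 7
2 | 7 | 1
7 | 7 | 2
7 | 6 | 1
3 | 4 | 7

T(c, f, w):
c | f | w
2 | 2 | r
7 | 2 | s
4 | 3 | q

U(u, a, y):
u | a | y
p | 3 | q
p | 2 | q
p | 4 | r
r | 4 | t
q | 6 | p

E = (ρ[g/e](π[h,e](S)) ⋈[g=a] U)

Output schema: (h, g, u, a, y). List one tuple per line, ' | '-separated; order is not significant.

Row counts bottom-up:
  S → 6
  π[h,e](S) → 6
  ρ[g/e](π[h,e](S)) → 6
  U → 5
  (ρ[g/e](π[h,e](S)) ⋈[g=a] U) → 4

== RESULT ==
h | g | u | a | y
1 | 2 | p | 2 | q
7 | 3 | p | 3 | q
7 | 4 | p | 4 | r
7 | 4 | r | 4 | t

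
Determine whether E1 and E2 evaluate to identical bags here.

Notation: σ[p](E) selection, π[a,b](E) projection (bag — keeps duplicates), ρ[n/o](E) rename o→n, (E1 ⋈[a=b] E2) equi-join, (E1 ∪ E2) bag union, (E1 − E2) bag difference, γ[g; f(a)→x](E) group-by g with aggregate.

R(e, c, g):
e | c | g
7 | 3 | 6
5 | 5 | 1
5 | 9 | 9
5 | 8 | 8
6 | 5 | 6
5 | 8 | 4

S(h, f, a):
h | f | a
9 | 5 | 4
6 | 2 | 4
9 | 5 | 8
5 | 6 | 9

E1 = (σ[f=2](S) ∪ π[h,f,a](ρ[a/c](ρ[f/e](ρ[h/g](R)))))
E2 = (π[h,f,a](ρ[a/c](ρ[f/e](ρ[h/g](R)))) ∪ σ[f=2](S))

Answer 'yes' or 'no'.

E1 subexpression sizes:
  S → 4
  σ[f=2](S) → 1
  R → 6
  ρ[h/g](R) → 6
  ρ[f/e](ρ[h/g](R)) → 6
  ρ[a/c](ρ[f/e](ρ[h/g](R))) → 6
  π[h,f,a](ρ[a/c](ρ[f/e](ρ[h/g](R)))) → 6
  (σ[f=2](S) ∪ π[h,f,a](ρ[a/c](ρ[f/e](ρ[h/g](R))))) → 7
E2 subexpression sizes:
  R → 6
  ρ[h/g](R) → 6
  ρ[f/e](ρ[h/g](R)) → 6
  ρ[a/c](ρ[f/e](ρ[h/g](R))) → 6
  π[h,f,a](ρ[a/c](ρ[f/e](ρ[h/g](R)))) → 6
  S → 4
  σ[f=2](S) → 1
  (π[h,f,a](ρ[a/c](ρ[f/e](ρ[h/g](R)))) ∪ σ[f=2](S)) → 7

E1 and E2 produce the same multiset:
h | f | a
1 | 5 | 5
4 | 5 | 8
6 | 2 | 4
6 | 6 | 5
6 | 7 | 3
8 | 5 | 8
9 | 5 | 9

yes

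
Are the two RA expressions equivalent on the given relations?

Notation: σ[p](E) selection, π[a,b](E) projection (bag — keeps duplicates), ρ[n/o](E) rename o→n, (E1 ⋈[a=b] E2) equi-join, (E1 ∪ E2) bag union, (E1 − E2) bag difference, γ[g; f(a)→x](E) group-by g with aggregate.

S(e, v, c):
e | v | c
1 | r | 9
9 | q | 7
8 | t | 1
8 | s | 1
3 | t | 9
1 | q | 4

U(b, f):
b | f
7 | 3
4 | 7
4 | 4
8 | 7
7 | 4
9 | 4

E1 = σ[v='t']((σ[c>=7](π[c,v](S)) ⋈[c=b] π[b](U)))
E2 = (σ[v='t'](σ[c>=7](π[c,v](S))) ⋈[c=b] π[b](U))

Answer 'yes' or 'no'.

E1 row counts bottom-up:
  S → 6
  π[c,v](S) → 6
  σ[c>=7](π[c,v](S)) → 3
  U → 6
  π[b](U) → 6
  (σ[c>=7](π[c,v](S)) ⋈[c=b] π[b](U)) → 4
  σ[v='t']((σ[c>=7](π[c,v](S)) ⋈[c=b] π[b](U))) → 1
E2 row counts bottom-up:
  S → 6
  π[c,v](S) → 6
  σ[c>=7](π[c,v](S)) → 3
  σ[v='t'](σ[c>=7](π[c,v](S))) → 1
  U → 6
  π[b](U) → 6
  (σ[v='t'](σ[c>=7](π[c,v](S))) ⋈[c=b] π[b](U)) → 1

E1 and E2 produce the same multiset:
c | v | b
9 | t | 9

yes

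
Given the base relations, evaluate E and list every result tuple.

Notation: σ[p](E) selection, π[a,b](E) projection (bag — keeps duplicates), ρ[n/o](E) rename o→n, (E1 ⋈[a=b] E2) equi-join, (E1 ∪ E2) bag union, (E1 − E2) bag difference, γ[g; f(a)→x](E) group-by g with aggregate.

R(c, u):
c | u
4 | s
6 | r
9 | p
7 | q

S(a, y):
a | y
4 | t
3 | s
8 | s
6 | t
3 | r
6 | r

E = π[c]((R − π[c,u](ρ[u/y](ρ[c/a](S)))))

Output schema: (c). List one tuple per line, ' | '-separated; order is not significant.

Row counts bottom-up:
  R → 4
  S → 6
  ρ[c/a](S) → 6
  ρ[u/y](ρ[c/a](S)) → 6
  π[c,u](ρ[u/y](ρ[c/a](S))) → 6
  (R − π[c,u](ρ[u/y](ρ[c/a](S)))) → 3
  π[c]((R − π[c,u](ρ[u/y](ρ[c/a](S))))) → 3

== RESULT ==
c
4
7
9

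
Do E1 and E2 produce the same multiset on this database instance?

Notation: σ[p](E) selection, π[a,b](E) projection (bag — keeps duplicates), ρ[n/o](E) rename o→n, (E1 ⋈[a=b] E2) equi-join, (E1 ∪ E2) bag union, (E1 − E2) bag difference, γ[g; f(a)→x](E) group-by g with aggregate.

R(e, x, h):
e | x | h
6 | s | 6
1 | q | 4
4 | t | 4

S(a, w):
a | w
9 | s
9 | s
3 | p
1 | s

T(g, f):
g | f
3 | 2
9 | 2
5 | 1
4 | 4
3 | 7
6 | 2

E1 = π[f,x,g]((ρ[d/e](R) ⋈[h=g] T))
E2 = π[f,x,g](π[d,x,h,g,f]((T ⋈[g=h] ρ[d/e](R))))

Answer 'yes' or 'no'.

E1 row counts bottom-up:
  R → 3
  ρ[d/e](R) → 3
  T → 6
  (ρ[d/e](R) ⋈[h=g] T) → 3
  π[f,x,g]((ρ[d/e](R) ⋈[h=g] T)) → 3
E2 row counts bottom-up:
  T → 6
  R → 3
  ρ[d/e](R) → 3
  (T ⋈[g=h] ρ[d/e](R)) → 3
  π[d,x,h,g,f]((T ⋈[g=h] ρ[d/e](R))) → 3
  π[f,x,g](π[d,x,h,g,f]((T ⋈[g=h] ρ[d/e](R)))) → 3

E1 and E2 produce the same multiset:
f | x | g
2 | s | 6
4 | q | 4
4 | t | 4

yes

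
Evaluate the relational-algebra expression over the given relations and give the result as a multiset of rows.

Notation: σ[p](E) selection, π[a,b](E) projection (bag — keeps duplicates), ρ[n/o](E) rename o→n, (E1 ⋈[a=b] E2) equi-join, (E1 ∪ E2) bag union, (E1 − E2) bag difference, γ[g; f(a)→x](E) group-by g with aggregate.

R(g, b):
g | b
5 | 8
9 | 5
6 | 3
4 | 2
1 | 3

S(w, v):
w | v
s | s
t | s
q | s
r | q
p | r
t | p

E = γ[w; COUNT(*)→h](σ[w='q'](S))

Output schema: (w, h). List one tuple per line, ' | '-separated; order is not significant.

Per-node cardinality:
  S → 6
  σ[w='q'](S) → 1
  γ[w; COUNT(*)→h](σ[w='q'](S)) → 1

== RESULT ==
w | h
q | 1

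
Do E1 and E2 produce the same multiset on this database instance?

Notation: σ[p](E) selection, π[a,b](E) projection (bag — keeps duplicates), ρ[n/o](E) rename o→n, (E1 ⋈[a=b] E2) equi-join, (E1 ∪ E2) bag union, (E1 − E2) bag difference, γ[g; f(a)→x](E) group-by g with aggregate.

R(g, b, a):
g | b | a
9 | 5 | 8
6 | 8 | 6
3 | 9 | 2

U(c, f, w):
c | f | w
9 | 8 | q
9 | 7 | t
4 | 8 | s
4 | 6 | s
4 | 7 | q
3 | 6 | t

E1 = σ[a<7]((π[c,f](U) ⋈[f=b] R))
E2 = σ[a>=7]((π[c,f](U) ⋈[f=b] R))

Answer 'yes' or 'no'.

E1 subexpression sizes:
  U → 6
  π[c,f](U) → 6
  R → 3
  (π[c,f](U) ⋈[f=b] R) → 2
  σ[a<7]((π[c,f](U) ⋈[f=b] R)) → 2
E2 subexpression sizes:
  U → 6
  π[c,f](U) → 6
  R → 3
  (π[c,f](U) ⋈[f=b] R) → 2
  σ[a>=7]((π[c,f](U) ⋈[f=b] R)) → 0

E1 result:
c | f | g | b | a
4 | 8 | 6 | 8 | 6
9 | 8 | 6 | 8 | 6
E2 result:
c | f | g | b | a
(0 rows)
Witness: (9, 8, 6, 8, 6) appears 1× in E1 but 0× in E2.

no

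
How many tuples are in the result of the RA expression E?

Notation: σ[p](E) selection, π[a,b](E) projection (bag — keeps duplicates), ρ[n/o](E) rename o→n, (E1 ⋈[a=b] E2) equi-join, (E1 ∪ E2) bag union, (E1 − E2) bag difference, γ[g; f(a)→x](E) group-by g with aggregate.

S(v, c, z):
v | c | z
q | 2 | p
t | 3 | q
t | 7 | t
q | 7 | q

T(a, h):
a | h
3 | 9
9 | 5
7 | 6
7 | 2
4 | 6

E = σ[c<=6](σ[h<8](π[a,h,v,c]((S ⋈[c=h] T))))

Subexpression sizes:
  S → 4
  T → 5
  (S ⋈[c=h] T) → 1
  π[a,h,v,c]((S ⋈[c=h] T)) → 1
  σ[h<8](π[a,h,v,c]((S ⋈[c=h] T))) → 1
  σ[c<=6](σ[h<8](π[a,h,v,c]((S ⋈[c=h] T)))) → 1

|E| = 1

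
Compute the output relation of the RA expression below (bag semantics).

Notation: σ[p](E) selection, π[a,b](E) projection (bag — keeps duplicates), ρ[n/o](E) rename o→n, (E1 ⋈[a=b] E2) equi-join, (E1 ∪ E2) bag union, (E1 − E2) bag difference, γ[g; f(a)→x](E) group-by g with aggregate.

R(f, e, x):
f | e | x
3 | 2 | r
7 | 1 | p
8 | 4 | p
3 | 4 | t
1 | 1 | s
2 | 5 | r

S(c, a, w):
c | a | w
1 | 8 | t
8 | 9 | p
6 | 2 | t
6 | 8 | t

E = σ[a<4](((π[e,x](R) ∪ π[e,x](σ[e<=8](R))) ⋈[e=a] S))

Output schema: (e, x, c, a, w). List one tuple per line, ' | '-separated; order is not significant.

Per-node cardinality:
  R → 6
  π[e,x](R) → 6
  R → 6
  σ[e<=8](R) → 6
  π[e,x](σ[e<=8](R)) → 6
  (π[e,x](R) ∪ π[e,x](σ[e<=8](R))) → 12
  S → 4
  ((π[e,x](R) ∪ π[e,x](σ[e<=8](R))) ⋈[e=a] S) → 2
  σ[a<4](((π[e,x](R) ∪ π[e,x](σ[e<=8](R))) ⋈[e=a] S)) → 2

== RESULT ==
e | x | c | a | w
2 | r | 6 | 2 | t
2 | r | 6 | 2 | t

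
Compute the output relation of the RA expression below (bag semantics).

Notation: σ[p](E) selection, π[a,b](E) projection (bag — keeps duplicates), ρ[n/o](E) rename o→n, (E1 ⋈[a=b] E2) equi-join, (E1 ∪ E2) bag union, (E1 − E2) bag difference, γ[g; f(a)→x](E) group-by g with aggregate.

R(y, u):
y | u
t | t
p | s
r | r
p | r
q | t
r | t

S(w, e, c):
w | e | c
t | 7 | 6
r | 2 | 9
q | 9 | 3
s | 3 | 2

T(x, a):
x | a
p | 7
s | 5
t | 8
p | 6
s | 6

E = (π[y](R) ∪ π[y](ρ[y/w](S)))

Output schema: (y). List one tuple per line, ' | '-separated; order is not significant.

Per-node cardinality:
  R → 6
  π[y](R) → 6
  S → 4
  ρ[y/w](S) → 4
  π[y](ρ[y/w](S)) → 4
  (π[y](R) ∪ π[y](ρ[y/w](S))) → 10

== RESULT ==
y
p
p
q
q
r
r
r
s
t
t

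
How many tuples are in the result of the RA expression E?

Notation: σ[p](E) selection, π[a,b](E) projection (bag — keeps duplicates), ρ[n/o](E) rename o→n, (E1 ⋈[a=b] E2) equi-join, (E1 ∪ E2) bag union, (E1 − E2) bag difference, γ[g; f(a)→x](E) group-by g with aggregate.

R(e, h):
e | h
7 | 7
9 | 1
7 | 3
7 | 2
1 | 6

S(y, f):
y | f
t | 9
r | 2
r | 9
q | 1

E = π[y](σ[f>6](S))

Per-node cardinality:
  S → 4
  σ[f>6](S) → 2
  π[y](σ[f>6](S)) → 2

|E| = 2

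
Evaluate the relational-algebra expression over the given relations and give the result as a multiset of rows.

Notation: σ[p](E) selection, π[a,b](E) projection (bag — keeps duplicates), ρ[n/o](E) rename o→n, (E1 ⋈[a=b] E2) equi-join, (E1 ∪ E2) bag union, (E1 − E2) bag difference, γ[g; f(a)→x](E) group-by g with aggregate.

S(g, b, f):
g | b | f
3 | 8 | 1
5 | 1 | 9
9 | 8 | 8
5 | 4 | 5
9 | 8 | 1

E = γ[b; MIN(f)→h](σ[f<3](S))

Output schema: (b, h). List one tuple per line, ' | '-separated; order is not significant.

Subexpression sizes:
  S → 5
  σ[f<3](S) → 2
  γ[b; MIN(f)→h](σ[f<3](S)) → 1

== RESULT ==
b | h
8 | 1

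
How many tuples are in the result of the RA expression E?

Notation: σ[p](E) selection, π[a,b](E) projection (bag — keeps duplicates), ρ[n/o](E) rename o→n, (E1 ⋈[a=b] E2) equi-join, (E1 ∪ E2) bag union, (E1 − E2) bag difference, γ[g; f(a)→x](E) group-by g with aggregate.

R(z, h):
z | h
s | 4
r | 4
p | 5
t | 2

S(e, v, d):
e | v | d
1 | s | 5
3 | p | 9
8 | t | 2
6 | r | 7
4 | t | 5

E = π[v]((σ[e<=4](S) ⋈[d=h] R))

Per-node cardinality:
  S → 5
  σ[e<=4](S) → 3
  R → 4
  (σ[e<=4](S) ⋈[d=h] R) → 2
  π[v]((σ[e<=4](S) ⋈[d=h] R)) → 2

|E| = 2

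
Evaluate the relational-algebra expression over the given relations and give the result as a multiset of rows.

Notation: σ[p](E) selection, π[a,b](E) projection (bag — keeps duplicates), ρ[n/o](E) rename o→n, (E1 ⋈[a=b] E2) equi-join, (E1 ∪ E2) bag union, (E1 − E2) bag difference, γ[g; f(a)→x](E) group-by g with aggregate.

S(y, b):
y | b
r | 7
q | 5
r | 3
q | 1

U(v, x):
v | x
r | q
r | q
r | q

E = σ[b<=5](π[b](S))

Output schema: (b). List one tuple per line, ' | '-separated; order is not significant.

Per-node cardinality:
  S → 4
  π[b](S) → 4
  σ[b<=5](π[b](S)) → 3

== RESULT ==
b
1
3
5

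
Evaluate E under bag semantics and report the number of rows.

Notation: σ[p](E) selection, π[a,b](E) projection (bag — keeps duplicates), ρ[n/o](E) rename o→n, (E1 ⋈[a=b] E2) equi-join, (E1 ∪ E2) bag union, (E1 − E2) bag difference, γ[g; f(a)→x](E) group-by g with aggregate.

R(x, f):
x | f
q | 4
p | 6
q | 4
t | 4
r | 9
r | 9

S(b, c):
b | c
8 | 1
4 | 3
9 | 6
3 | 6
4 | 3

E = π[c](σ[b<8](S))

Row counts bottom-up:
  S → 5
  σ[b<8](S) → 3
  π[c](σ[b<8](S)) → 3

|E| = 3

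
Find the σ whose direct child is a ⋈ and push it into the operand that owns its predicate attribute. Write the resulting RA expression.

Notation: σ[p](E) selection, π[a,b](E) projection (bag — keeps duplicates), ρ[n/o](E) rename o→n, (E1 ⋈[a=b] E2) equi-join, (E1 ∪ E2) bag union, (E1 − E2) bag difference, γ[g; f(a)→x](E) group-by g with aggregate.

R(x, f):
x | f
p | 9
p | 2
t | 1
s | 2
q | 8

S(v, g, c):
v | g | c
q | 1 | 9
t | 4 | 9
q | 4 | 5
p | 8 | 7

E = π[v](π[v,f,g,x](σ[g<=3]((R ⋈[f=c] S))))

σ filters on g, owned by the right side.
E' = π[v](π[v,f,g,x]((R ⋈[f=c] σ[g<=3](S))))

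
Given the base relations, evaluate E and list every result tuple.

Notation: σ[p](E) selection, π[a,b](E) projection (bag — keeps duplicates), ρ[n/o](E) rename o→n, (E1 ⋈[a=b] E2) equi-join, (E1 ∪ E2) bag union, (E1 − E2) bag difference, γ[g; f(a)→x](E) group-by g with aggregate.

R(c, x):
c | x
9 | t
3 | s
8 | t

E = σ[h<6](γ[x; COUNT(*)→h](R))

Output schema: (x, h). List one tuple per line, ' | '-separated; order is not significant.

Row counts bottom-up:
  R → 3
  γ[x; COUNT(*)→h](R) → 2
  σ[h<6](γ[x; COUNT(*)→h](R)) → 2

== RESULT ==
x | h
s | 1
t | 2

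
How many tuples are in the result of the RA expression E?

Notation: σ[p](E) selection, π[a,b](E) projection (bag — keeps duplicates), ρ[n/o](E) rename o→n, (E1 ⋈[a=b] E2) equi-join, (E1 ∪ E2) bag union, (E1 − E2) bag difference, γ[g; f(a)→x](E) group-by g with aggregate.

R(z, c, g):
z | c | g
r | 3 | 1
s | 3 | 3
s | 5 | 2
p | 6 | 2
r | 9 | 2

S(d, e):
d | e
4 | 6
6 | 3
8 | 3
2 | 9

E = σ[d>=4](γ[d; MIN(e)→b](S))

Per-node cardinality:
  S → 4
  γ[d; MIN(e)→b](S) → 4
  σ[d>=4](γ[d; MIN(e)→b](S)) → 3

|E| = 3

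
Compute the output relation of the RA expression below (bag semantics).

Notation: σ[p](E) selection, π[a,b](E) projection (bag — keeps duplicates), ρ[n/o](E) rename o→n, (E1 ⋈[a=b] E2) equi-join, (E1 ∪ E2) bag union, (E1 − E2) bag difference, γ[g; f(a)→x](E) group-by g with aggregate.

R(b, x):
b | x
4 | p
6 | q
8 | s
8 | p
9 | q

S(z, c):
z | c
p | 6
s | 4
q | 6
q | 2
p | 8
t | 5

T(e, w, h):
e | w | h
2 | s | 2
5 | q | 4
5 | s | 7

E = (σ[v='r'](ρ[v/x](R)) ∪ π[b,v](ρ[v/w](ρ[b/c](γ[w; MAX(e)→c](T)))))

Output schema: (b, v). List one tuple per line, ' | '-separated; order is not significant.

Per-node cardinality:
  R → 5
  ρ[v/x](R) → 5
  σ[v='r'](ρ[v/x](R)) → 0
  T → 3
  γ[w; MAX(e)→c](T) → 2
  ρ[b/c](γ[w; MAX(e)→c](T)) → 2
  ρ[v/w](ρ[b/c](γ[w; MAX(e)→c](T))) → 2
  π[b,v](ρ[v/w](ρ[b/c](γ[w; MAX(e)→c](T)))) → 2
  (σ[v='r'](ρ[v/x](R)) ∪ π[b,v](ρ[v/w](ρ[b/c](γ[w; MAX(e)→c](T))))) → 2

== RESULT ==
b | v
5 | q
5 | s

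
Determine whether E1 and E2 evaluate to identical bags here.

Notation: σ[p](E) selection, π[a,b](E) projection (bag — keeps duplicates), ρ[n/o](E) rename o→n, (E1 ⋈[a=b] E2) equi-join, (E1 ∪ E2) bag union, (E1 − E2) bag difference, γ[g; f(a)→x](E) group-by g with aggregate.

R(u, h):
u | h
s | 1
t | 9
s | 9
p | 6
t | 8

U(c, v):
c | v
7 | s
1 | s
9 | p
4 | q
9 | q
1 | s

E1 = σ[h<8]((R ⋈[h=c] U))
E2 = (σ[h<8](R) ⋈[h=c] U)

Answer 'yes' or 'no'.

E1 stepwise |·|:
  R → 5
  U → 6
  (R ⋈[h=c] U) → 6
  σ[h<8]((R ⋈[h=c] U)) → 2
E2 stepwise |·|:
  R → 5
  σ[h<8](R) → 2
  U → 6
  (σ[h<8](R) ⋈[h=c] U) → 2

E1 and E2 produce the same multiset:
u | h | c | v
s | 1 | 1 | s
s | 1 | 1 | s

yes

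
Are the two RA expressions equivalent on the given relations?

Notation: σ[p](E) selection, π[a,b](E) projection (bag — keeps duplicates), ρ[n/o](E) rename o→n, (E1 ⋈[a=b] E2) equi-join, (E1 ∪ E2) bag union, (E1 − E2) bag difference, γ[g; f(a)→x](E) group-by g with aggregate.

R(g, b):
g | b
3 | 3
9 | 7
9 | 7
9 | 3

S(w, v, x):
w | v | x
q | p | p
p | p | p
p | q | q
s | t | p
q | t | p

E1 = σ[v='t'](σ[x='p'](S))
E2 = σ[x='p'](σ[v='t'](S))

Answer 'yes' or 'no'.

E1 stepwise |·|:
  S → 5
  σ[x='p'](S) → 4
  σ[v='t'](σ[x='p'](S)) → 2
E2 stepwise |·|:
  S → 5
  σ[v='t'](S) → 2
  σ[x='p'](σ[v='t'](S)) → 2

E1 and E2 produce the same multiset:
w | v | x
q | t | p
s | t | p

yes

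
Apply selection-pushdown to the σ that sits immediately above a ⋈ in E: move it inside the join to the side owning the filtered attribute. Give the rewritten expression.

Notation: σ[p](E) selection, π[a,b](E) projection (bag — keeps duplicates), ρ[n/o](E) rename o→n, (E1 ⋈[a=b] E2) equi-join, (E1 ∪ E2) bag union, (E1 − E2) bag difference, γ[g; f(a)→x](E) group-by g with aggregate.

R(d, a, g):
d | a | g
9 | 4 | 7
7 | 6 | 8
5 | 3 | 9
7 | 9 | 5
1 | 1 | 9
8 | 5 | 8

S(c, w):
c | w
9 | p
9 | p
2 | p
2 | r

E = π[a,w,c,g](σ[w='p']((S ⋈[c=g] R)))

σ filters on w, owned by the left side.
E' = π[a,w,c,g]((σ[w='p'](S) ⋈[c=g] R))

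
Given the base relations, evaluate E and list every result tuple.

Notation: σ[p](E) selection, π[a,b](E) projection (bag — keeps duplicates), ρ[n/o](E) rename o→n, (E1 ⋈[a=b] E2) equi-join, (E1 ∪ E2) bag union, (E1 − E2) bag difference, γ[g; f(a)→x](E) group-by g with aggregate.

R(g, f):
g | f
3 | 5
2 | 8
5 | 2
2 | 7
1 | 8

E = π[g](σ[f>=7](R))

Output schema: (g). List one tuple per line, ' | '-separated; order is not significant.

Stepwise |·|:
  R → 5
  σ[f>=7](R) → 3
  π[g](σ[f>=7](R)) → 3

== RESULT ==
g
1
2
2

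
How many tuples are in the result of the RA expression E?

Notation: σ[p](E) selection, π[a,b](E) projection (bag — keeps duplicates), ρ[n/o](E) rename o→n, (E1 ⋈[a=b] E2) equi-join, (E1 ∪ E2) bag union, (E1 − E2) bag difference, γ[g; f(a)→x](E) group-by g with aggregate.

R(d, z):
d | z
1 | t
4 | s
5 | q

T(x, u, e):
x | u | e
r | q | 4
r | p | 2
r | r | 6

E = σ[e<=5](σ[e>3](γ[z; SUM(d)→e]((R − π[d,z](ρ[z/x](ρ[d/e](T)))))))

Stepwise |·|:
  R → 3
  T → 3
  ρ[d/e](T) → 3
  ρ[z/x](ρ[d/e](T)) → 3
  π[d,z](ρ[z/x](ρ[d/e](T))) → 3
  (R − π[d,z](ρ[z/x](ρ[d/e](T)))) → 3
  γ[z; SUM(d)→e]((R − π[d,z](ρ[z/x](ρ[d/e](T))))) → 3
  σ[e>3](γ[z; SUM(d)→e]((R − π[d,z](ρ[z/x](ρ[d/e](T)))))) → 2
  σ[e<=5](σ[e>3](γ[z; SUM(d)→e]((R − π[d,z](ρ[z/x](ρ[d/e](T))))))) → 2

|E| = 2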